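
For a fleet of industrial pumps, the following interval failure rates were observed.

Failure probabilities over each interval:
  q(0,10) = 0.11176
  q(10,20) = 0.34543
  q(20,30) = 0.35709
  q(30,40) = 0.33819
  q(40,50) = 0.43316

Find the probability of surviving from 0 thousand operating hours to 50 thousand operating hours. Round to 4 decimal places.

0.1402

P(survive 0→50) = (1 − 0.11176) × (1 − 0.34543) × (1 − 0.35709) × (1 − 0.33819) × (1 − 0.43316).
= 0.88824 × 0.65457 × 0.64291 × 0.66181 × 0.56684 = 0.140227.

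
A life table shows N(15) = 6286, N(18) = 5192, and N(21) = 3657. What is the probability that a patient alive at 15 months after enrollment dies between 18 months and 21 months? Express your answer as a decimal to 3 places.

This is the probability of reaching 18 but not 21, conditional on being alive at 15: (N(18) − N(21)) / N(15).
= (5192 − 3657) / 6286 = 1535 / 6286 = 0.244193.

0.244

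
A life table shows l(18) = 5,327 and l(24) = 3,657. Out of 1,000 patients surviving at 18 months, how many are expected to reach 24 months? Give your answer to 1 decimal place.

The relevant probability is 3,657/5,327 = 0.686503.
Expected number = 1,000 × 0.686503 = 686.5.

686.5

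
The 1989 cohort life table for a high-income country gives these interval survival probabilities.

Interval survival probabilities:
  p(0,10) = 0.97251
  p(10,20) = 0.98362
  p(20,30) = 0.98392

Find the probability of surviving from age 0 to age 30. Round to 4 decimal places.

The overall survival probability is 0.97251 × 0.98362 × 0.98392.
= 0.941198.

0.9412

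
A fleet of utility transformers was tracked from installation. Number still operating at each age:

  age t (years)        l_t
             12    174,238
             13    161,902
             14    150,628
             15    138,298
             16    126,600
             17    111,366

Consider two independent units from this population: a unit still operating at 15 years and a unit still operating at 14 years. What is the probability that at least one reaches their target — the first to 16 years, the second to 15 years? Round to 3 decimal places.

p₁ = l_16/l_15 = 126,600/138,298 = 0.915415; p₂ = l_15/l_14 = 138,298/150,628 = 0.918143.
P(at least one) = 1 − (1−p₁)(1−p₂) = 1 − 0.084585 × 0.081857 = 0.993076.

0.993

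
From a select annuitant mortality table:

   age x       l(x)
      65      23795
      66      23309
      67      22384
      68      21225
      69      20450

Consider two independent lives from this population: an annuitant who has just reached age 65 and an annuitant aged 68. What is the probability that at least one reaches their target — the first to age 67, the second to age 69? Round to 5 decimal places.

p₁ = l(67)/l(65) = 22384/23795 = 0.940702; p₂ = l(69)/l(68) = 20450/21225 = 0.963486.
P(at least one) = 1 − (1−p₁)(1−p₂) = 1 − 0.059298 × 0.036514 = 0.997835.

0.99783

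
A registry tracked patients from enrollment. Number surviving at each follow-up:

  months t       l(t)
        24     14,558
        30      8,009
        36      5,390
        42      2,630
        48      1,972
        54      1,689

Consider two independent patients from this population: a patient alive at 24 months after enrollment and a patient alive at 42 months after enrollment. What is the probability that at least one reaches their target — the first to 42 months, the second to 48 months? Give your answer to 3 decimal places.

p₁ = l(42)/l(24) = 2,630/14,558 = 0.180657; p₂ = l(48)/l(42) = 1,972/2,630 = 0.749810.
P(at least one) = 1 − (1−p₁)(1−p₂) = 1 − 0.819343 × 0.250190 = 0.795009.

0.795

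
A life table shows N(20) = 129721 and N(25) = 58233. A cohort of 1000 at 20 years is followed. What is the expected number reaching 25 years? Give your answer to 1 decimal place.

The relevant probability is 58233/129721 = 0.448910.
Expected number = 1000 × 0.448910 = 448.9.

448.9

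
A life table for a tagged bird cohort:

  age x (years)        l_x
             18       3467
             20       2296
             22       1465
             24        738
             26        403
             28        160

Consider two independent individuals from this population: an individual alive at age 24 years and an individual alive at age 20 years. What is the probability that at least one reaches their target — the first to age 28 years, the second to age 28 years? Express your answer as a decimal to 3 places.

0.271

p₁ = l_28/l_24 = 160/738 = 0.216802; p₂ = l_28/l_20 = 160/2296 = 0.069686.
P(at least one) = 1 − (1−p₁)(1−p₂) = 1 − 0.783198 × 0.930314 = 0.271380.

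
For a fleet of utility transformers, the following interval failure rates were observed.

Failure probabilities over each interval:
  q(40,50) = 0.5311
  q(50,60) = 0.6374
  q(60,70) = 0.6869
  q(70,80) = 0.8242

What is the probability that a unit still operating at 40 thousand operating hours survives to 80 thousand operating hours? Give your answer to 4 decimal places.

Chaining the interval survival probabilities: (1 − 0.5311) × (1 − 0.6374) × (1 − 0.6869) × (1 − 0.8242).
= 0.4689 × 0.3626 × 0.3131 × 0.1758 = 0.009359.

0.0094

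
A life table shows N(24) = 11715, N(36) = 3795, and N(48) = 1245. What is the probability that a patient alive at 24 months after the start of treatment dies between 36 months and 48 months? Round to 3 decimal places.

0.218

This is the probability of reaching 36 but not 48, conditional on being alive at 24: (N(36) − N(48)) / N(24).
= (3795 − 1245) / 11715 = 2550 / 11715 = 0.217670.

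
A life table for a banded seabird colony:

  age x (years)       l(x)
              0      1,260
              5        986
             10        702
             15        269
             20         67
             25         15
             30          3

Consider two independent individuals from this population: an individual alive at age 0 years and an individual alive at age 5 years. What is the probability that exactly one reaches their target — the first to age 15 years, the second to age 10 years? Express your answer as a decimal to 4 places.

p₁ = l(15)/l(0) = 269/1,260 = 0.213492; p₂ = l(10)/l(5) = 702/986 = 0.711968.
P(exactly one) = p₁(1−p₂) + (1−p₁)p₂ = 0.061493 + 0.559969 = 0.621461.

0.6215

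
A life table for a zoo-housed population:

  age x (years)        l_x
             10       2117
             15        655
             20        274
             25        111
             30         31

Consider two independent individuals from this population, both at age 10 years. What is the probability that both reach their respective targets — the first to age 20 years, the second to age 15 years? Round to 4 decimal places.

0.0400

p₁ = l_20/l_10 = 274/2117 = 0.129428; p₂ = l_15/l_10 = 655/2117 = 0.309400.
P(both) = p₁ × p₂ = 0.129428 × 0.309400 = 0.040045.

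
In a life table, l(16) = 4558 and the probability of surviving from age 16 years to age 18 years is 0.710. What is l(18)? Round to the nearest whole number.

l(18) = l(16) × p = 4558 × 0.710 = 3236.

3236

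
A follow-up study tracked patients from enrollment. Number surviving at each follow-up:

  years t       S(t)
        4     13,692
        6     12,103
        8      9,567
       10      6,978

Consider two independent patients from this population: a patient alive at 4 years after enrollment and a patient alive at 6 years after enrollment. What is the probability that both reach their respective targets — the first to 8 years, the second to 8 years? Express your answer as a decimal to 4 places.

0.5523

p₁ = S(8)/S(4) = 9,567/13,692 = 0.698729; p₂ = S(8)/S(6) = 9,567/12,103 = 0.790465.
P(both) = p₁ × p₂ = 0.698729 × 0.790465 = 0.552321.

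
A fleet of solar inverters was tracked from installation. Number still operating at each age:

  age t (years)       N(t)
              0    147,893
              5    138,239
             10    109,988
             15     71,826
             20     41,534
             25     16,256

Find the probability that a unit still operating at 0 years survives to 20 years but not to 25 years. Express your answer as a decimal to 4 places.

This is the probability of reaching 20 but not 25, conditional on being operational at 0: (N(20) − N(25)) / N(0).
= (41,534 − 16,256) / 147,893 = 25,278 / 147,893 = 0.170921.

0.1709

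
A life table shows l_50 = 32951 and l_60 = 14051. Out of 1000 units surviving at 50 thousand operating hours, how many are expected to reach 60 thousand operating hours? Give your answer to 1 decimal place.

The relevant probability is 14051/32951 = 0.426421.
Expected number = 1000 × 0.426421 = 426.4.

426.4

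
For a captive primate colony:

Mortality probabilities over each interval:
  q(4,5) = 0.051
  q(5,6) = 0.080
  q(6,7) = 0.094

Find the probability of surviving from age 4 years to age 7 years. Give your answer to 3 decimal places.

P(survive 4→7) = (1 − 0.051) × (1 − 0.080) × (1 − 0.094).
= 0.949 × 0.920 × 0.906 = 0.791010.

0.791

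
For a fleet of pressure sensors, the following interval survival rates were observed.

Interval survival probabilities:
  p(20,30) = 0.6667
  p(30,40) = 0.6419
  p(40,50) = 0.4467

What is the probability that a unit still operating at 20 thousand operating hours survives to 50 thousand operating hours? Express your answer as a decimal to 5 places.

P(survive 20→50) = 0.6667 × 0.6419 × 0.4467.
= 0.191167.

0.19117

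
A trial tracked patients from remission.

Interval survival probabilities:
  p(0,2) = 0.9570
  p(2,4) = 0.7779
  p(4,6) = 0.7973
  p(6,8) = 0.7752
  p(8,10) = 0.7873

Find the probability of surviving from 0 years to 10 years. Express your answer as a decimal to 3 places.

P(survive 0→10) = 0.9570 × 0.7779 × 0.7973 × 0.7752 × 0.7873.
= 0.362253.

0.362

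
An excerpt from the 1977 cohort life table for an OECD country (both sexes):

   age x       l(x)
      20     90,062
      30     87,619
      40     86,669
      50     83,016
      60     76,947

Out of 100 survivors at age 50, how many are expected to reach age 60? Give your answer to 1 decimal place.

92.7

The relevant probability is 76,947/83,016 = 0.926894.
Expected number = 100 × 0.926894 = 92.7.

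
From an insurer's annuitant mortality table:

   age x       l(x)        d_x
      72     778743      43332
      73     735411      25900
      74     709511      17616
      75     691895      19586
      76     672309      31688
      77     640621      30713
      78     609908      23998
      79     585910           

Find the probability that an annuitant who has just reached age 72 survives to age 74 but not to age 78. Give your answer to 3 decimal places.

This is the probability of reaching 74 but not 78, conditional on being alive at 72: (l(74) − l(78)) / l(72).
= (709511 − 609908) / 778743 = 99603 / 778743 = 0.127902.

0.128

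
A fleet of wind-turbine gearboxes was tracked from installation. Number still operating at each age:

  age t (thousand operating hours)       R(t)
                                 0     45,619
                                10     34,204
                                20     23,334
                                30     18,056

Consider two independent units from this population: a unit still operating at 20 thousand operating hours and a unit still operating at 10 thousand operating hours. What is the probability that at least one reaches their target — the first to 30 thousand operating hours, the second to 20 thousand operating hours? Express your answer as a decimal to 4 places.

0.9281

p₁ = R(30)/R(20) = 18,056/23,334 = 0.773806; p₂ = R(20)/R(10) = 23,334/34,204 = 0.682201.
P(at least one) = 1 − (1−p₁)(1−p₂) = 1 − 0.226194 × 0.317799 = 0.928116.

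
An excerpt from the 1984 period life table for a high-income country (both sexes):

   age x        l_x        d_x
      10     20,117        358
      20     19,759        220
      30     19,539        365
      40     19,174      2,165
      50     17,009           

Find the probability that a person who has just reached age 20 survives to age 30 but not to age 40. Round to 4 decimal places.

We want 10|10q20 = (l_30 − l_40)/l_20.
This is the probability of reaching 30 but not 40, conditional on being alive at 20: (l_30 − l_40) / l_20.
= (19,539 − 19,174) / 19,759 = 365 / 19,759 = 0.018473.

0.0185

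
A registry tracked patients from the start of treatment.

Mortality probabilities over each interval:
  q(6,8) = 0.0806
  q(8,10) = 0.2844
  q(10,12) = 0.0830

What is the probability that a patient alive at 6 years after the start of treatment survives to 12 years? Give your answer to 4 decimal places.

P(survive 6→12) = (1 − 0.0806) × (1 − 0.2844) × (1 − 0.0830).
= 0.9194 × 0.7156 × 0.9170 = 0.603315.

0.6033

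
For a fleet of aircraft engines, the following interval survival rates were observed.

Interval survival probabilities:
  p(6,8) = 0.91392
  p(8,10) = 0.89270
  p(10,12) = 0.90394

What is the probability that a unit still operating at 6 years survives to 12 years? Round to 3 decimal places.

0.737

The overall survival probability is 0.91392 × 0.89270 × 0.90394.
= 0.737485.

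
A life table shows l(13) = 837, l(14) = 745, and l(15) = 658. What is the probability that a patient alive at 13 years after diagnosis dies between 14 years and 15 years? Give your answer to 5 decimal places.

This is the probability of reaching 14 but not 15, conditional on being alive at 13: (l(14) − l(15)) / l(13).
= (745 − 658) / 837 = 87 / 837 = 0.103943.

0.10394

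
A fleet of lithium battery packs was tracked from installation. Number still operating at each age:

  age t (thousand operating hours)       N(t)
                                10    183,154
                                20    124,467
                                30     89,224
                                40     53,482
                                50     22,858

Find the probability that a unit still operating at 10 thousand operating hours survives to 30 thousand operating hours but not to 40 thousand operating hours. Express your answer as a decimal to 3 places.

This is the probability of reaching 30 but not 40, conditional on being operational at 10: (N(30) − N(40)) / N(10).
= (89,224 − 53,482) / 183,154 = 35,742 / 183,154 = 0.195147.

0.195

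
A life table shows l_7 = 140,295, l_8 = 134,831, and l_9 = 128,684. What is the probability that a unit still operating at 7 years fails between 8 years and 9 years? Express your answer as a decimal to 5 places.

0.04381

This is the probability of reaching 8 but not 9, conditional on being operational at 7: (l_8 − l_9) / l_7.
= (134,831 − 128,684) / 140,295 = 6,147 / 140,295 = 0.043815.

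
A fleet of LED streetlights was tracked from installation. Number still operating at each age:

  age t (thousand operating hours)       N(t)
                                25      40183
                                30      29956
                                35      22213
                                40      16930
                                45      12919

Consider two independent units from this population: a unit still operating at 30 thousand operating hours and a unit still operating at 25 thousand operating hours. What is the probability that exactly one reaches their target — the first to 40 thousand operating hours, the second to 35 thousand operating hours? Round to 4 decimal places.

p₁ = N(40)/N(30) = 16930/29956 = 0.565162; p₂ = N(35)/N(25) = 22213/40183 = 0.552796.
P(exactly one) = p₁(1−p₂) + (1−p₁)p₂ = 0.252743 + 0.240377 = 0.493119.

0.4931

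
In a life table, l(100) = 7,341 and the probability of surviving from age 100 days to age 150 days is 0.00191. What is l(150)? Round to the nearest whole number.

l(150) = l(100) × p = 7,341 × 0.00191 = 14.

14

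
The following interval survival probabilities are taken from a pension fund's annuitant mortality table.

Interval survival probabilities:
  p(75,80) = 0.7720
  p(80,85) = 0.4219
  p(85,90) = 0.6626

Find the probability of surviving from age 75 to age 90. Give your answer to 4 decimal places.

0.2158

Survival from 75 to 90 is the product of surviving each interval: 0.7720 × 0.4219 × 0.6626.
= 0.215813.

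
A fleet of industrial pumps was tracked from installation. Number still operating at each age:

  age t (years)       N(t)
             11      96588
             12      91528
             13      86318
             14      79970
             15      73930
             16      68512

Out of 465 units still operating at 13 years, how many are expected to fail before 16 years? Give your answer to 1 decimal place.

The relevant probability is 1 − 68512/86318 = 0.206284.
Expected number = 465 × 0.206284 = 95.9.

95.9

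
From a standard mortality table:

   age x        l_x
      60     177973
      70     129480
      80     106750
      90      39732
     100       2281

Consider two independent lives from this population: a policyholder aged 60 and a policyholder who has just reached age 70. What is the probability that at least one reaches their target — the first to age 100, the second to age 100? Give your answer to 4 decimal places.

p₁ = l_100/l_60 = 2281/177973 = 0.012817; p₂ = l_100/l_70 = 2281/129480 = 0.017617.
P(at least one) = 1 − (1−p₁)(1−p₂) = 1 − 0.987183 × 0.982383 = 0.030208.

0.0302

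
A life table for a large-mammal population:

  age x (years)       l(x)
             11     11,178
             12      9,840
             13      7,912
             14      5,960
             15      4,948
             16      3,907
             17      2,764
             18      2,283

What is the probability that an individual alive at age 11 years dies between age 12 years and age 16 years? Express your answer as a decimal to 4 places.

This is the probability of reaching 12 but not 16, conditional on being alive at 11: (l(12) − l(16)) / l(11).
= (9,840 − 3,907) / 11,178 = 5,933 / 11,178 = 0.530775.

0.5308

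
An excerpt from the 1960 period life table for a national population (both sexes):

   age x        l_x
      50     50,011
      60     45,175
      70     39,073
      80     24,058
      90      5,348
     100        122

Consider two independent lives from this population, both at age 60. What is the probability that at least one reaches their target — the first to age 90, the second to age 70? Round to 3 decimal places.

p₁ = l_90/l_60 = 5,348/45,175 = 0.118384; p₂ = l_70/l_60 = 39,073/45,175 = 0.864925.
P(at least one) = 1 − (1−p₁)(1−p₂) = 1 − 0.881616 × 0.135075 = 0.880916.

0.881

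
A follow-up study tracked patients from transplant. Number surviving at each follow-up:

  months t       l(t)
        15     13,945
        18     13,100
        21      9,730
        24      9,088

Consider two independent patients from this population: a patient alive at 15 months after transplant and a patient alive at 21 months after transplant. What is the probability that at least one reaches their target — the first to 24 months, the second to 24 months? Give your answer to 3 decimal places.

0.977

p₁ = l(24)/l(15) = 9,088/13,945 = 0.651703; p₂ = l(24)/l(21) = 9,088/9,730 = 0.934018.
P(at least one) = 1 − (1−p₁)(1−p₂) = 1 − 0.348297 × 0.065982 = 0.977019.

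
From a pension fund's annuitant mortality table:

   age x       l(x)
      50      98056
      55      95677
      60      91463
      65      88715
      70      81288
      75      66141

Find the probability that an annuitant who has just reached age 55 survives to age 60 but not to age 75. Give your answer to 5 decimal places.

This is the probability of reaching 60 but not 75, conditional on being alive at 55: (l(60) − l(75)) / l(55).
= (91463 − 66141) / 95677 = 25322 / 95677 = 0.264661.

0.26466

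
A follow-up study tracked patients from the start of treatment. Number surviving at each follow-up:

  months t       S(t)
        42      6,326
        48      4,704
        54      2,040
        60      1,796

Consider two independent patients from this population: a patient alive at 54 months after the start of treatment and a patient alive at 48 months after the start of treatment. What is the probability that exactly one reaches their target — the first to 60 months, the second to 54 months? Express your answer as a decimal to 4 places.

p₁ = S(60)/S(54) = 1,796/2,040 = 0.880392; p₂ = S(54)/S(48) = 2,040/4,704 = 0.433673.
P(exactly one) = p₁(1−p₂) + (1−p₁)p₂ = 0.498590 + 0.051871 = 0.550461.

0.5505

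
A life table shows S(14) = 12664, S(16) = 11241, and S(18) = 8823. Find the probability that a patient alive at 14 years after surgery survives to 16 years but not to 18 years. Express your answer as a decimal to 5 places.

0.19093

This is the probability of reaching 16 but not 18, conditional on being alive at 14: (S(16) − S(18)) / S(14).
= (11241 − 8823) / 12664 = 2418 / 12664 = 0.190935.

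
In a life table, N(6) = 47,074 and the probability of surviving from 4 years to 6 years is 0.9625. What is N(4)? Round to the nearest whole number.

N(4) = N(6) / p = 47,074 / 0.9625 = 48908.

48908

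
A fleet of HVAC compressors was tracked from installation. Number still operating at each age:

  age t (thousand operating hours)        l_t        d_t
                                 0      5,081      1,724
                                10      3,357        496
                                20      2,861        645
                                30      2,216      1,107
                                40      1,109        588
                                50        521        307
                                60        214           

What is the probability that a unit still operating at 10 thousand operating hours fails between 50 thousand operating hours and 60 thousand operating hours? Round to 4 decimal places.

This is the probability of reaching 50 but not 60, conditional on being operational at 10: (l_50 − l_60) / l_10.
= (521 − 214) / 3,357 = 307 / 3,357 = 0.091451.

0.0915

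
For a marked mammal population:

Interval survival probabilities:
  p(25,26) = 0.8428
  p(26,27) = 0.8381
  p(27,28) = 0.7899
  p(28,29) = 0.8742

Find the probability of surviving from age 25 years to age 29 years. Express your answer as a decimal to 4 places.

0.4878

The overall survival probability is 0.8428 × 0.8381 × 0.7899 × 0.8742.
= 0.487757.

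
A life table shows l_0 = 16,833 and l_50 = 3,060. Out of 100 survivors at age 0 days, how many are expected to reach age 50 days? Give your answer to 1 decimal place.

18.2

The relevant probability is 3,060/16,833 = 0.181786.
Expected number = 100 × 0.181786 = 18.2.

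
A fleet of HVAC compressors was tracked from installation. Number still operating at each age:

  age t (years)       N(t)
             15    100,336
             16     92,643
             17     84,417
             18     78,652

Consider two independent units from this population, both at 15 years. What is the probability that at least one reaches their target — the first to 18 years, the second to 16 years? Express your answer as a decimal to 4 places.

0.9834

p₁ = N(18)/N(15) = 78,652/100,336 = 0.783886; p₂ = N(16)/N(15) = 92,643/100,336 = 0.923328.
P(at least one) = 1 − (1−p₁)(1−p₂) = 1 − 0.216114 × 0.076672 = 0.983430.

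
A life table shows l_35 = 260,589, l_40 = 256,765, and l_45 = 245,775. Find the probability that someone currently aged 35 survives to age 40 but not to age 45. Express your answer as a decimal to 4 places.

We want 5|5q35 = (l_40 − l_45)/l_35.
This is the probability of reaching 40 but not 45, conditional on being alive at 35: (l_40 − l_45) / l_35.
= (256,765 − 245,775) / 260,589 = 10,990 / 260,589 = 0.042174.

0.0422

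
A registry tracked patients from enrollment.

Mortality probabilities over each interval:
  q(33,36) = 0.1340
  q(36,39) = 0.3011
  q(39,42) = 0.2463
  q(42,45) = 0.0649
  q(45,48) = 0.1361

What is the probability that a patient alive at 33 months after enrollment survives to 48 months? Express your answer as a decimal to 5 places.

The overall survival probability is (1 − 0.1340) × (1 − 0.3011) × (1 − 0.2463) × (1 − 0.0649) × (1 − 0.1361).
= 0.8660 × 0.6989 × 0.7537 × 0.9351 × 0.8639 = 0.368513.

0.36851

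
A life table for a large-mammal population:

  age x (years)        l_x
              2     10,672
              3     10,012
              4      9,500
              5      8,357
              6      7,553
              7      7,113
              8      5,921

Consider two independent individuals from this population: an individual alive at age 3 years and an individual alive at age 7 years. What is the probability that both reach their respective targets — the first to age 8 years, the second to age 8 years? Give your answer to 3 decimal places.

0.492

p₁ = l_8/l_3 = 5,921/10,012 = 0.591390; p₂ = l_8/l_7 = 5,921/7,113 = 0.832420.
P(both) = p₁ × p₂ = 0.591390 × 0.832420 = 0.492285.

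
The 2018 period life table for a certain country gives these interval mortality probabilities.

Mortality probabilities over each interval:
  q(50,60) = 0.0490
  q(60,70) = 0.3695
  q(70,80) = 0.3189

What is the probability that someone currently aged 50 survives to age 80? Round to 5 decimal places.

0.40839

Chaining the interval survival probabilities: (1 − 0.0490) × (1 − 0.3695) × (1 − 0.3189).
= 0.9510 × 0.6305 × 0.6811 = 0.408391.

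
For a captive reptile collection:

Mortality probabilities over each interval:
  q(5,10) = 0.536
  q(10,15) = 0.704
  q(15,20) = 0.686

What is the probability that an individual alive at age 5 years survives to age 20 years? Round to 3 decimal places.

0.043

P(survive 5→20) = (1 − 0.536) × (1 − 0.704) × (1 − 0.686).
= 0.464 × 0.296 × 0.314 = 0.043126.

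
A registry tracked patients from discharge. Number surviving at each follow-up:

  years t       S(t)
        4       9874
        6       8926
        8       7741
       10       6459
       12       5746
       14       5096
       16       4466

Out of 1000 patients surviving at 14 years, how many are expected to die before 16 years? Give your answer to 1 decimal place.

The relevant probability is 1 − 4466/5096 = 0.123626.
Expected number = 1000 × 0.123626 = 123.6.

123.6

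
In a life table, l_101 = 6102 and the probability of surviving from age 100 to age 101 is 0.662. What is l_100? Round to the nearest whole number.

l_100 = l_101 / p = 6102 / 0.662 = 9218.

9218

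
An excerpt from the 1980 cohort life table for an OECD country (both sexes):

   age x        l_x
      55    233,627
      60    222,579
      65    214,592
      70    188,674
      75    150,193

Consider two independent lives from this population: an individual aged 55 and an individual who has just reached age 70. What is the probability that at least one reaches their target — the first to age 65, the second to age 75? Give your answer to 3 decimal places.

0.983

p₁ = l_65/l_55 = 214,592/233,627 = 0.918524; p₂ = l_75/l_70 = 150,193/188,674 = 0.796045.
P(at least one) = 1 − (1−p₁)(1−p₂) = 1 − 0.081476 × 0.203955 = 0.983383.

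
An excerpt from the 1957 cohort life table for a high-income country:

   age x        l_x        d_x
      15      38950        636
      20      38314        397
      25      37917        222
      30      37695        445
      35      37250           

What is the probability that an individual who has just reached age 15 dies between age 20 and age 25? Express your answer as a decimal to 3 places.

0.010

This is the probability of reaching 20 but not 25, conditional on being alive at 15: (l_20 − l_25) / l_15.
= (38314 − 37917) / 38950 = 397 / 38950 = 0.010193.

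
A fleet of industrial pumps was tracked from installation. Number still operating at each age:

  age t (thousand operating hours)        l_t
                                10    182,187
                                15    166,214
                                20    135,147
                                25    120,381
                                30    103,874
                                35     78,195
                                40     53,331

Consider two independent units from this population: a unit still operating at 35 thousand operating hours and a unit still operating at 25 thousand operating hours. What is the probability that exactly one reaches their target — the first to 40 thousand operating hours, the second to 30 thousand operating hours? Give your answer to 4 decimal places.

0.3679

p₁ = l_40/l_35 = 53,331/78,195 = 0.682026; p₂ = l_30/l_25 = 103,874/120,381 = 0.862877.
P(exactly one) = p₁(1−p₂) + (1−p₁)p₂ = 0.093521 + 0.274372 = 0.367894.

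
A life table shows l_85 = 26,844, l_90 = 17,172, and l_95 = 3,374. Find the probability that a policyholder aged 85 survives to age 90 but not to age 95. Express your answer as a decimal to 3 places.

0.514

This is the probability of reaching 90 but not 95, conditional on being alive at 85: (l_90 − l_95) / l_85.
= (17,172 − 3,374) / 26,844 = 13,798 / 26,844 = 0.514007.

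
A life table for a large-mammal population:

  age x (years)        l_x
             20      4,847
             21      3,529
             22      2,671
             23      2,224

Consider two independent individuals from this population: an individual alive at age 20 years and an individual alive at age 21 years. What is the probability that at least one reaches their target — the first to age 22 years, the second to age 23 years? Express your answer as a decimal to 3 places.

p₁ = l_22/l_20 = 2,671/4,847 = 0.551063; p₂ = l_23/l_21 = 2,224/3,529 = 0.630207.
P(at least one) = 1 − (1−p₁)(1−p₂) = 1 − 0.448937 × 0.369793 = 0.833986.

0.834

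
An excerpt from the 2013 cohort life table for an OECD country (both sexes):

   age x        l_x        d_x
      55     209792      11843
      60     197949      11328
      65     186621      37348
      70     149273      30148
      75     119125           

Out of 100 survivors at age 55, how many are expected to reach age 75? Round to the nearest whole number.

The relevant probability is 119125/209792 = 0.567824.
Expected number = 100 × 0.567824 = 57.

57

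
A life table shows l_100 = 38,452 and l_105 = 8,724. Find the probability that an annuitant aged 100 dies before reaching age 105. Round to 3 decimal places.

0.773

P(die before 105 | alive at 100) = 1 − l_105/l_100 = 1 − 8,724/38,452 = (29,728)/38,452 = 0.773120.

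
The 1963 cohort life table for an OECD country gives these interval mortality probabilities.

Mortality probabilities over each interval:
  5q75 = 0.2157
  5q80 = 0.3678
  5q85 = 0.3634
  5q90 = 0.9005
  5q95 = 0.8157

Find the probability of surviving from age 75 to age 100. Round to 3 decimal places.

Survival from 75 to 100 is the product of surviving each interval: (1 − 0.2157) × (1 − 0.3678) × (1 − 0.3634) × (1 − 0.9005) × (1 − 0.8157).
= 0.7843 × 0.6322 × 0.6366 × 0.0995 × 0.1843 = 0.005788.

0.006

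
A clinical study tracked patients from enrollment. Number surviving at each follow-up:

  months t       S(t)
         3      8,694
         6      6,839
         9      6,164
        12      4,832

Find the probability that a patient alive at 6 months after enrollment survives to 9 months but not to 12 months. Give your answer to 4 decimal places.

This is the probability of reaching 9 but not 12, conditional on being alive at 6: (S(9) − S(12)) / S(6).
= (6,164 − 4,832) / 6,839 = 1,332 / 6,839 = 0.194765.

0.1948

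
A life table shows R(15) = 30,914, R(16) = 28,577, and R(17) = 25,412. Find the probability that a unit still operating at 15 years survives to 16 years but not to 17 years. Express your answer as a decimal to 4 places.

This is the probability of reaching 16 but not 17, conditional on being operational at 15: (R(16) − R(17)) / R(15).
= (28,577 − 25,412) / 30,914 = 3,165 / 30,914 = 0.102381.

0.1024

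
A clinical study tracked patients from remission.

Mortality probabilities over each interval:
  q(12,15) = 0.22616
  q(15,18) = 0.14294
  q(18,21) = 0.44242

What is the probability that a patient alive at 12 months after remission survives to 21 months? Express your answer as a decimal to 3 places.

Chaining the interval survival probabilities: (1 − 0.22616) × (1 − 0.14294) × (1 − 0.44242).
= 0.77384 × 0.85706 × 0.55758 = 0.369802.

0.370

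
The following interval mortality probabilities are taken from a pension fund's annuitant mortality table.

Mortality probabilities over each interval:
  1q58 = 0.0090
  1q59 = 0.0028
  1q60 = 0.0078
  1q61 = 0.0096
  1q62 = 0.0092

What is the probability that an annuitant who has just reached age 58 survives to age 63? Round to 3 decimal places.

0.962

Survival from 58 to 63 is the product of surviving each interval: (1 − 0.0090) × (1 − 0.0028) × (1 − 0.0078) × (1 − 0.0096) × (1 − 0.0092).
= 0.9910 × 0.9972 × 0.9922 × 0.9904 × 0.9908 = 0.962170.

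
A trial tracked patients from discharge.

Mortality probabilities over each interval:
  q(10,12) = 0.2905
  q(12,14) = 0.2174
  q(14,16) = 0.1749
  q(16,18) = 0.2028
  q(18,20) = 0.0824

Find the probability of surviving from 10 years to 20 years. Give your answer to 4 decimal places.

Chaining the interval survival probabilities: (1 − 0.2905) × (1 − 0.2174) × (1 − 0.1749) × (1 − 0.2028) × (1 − 0.0824).
= 0.7095 × 0.7826 × 0.8251 × 0.7972 × 0.9176 = 0.335135.

0.3351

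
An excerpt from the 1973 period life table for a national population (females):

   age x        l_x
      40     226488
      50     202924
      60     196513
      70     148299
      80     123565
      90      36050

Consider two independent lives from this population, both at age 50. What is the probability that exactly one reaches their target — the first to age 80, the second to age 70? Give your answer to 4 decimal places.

0.4497

p₁ = l_80/l_50 = 123565/202924 = 0.608923; p₂ = l_70/l_50 = 148299/202924 = 0.730811.
P(exactly one) = p₁(1−p₂) + (1−p₁)p₂ = 0.163915 + 0.285803 = 0.449719.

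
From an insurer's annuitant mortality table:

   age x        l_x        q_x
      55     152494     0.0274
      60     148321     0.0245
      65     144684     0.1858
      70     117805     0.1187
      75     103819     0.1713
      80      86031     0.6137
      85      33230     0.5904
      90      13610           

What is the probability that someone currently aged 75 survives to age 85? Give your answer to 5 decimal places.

0.32008

We want 10p75 = l_85/l_75.
The conditional survival probability is l_85/l_75 = 33230/103819 = 0.320076.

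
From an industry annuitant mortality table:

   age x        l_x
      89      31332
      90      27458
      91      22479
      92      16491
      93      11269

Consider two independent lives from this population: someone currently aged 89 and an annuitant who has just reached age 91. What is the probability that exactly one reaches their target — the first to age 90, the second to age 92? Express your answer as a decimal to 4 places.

0.3242

p₁ = l_90/l_89 = 27458/31332 = 0.876356; p₂ = l_92/l_91 = 16491/22479 = 0.733618.
P(exactly one) = p₁(1−p₂) + (1−p₁)p₂ = 0.233445 + 0.090707 = 0.324153.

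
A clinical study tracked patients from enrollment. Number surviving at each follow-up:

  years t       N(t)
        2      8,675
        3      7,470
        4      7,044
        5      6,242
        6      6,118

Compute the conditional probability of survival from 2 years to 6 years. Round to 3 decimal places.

0.705

The conditional survival probability is N(6)/N(2) = 6,118/8,675 = 0.705245.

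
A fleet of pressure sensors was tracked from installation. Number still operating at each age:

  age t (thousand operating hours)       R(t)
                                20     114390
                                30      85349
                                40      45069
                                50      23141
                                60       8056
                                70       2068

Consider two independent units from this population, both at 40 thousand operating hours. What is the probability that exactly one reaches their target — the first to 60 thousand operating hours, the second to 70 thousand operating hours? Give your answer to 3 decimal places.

p₁ = R(60)/R(40) = 8056/45069 = 0.178748; p₂ = R(70)/R(40) = 2068/45069 = 0.045885.
P(exactly one) = p₁(1−p₂) + (1−p₁)p₂ = 0.170546 + 0.037683 = 0.208229.

0.208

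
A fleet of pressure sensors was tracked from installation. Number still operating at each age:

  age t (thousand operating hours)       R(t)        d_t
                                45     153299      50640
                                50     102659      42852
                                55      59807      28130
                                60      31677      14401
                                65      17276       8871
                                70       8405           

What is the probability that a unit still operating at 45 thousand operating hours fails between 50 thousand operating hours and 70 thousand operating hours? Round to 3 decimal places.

0.615

This is the probability of reaching 50 but not 70, conditional on being operational at 45: (R(50) − R(70)) / R(45).
= (102659 − 8405) / 153299 = 94254 / 153299 = 0.614838.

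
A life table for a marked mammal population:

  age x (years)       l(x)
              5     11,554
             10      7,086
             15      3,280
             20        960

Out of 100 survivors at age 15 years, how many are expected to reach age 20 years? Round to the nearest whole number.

29

The relevant probability is 960/3,280 = 0.292683.
Expected number = 100 × 0.292683 = 29.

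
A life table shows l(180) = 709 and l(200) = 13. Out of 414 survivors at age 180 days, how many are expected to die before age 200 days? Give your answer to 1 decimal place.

The relevant probability is 1 − 13/709 = 0.981664.
Expected number = 414 × 0.981664 = 406.4.

406.4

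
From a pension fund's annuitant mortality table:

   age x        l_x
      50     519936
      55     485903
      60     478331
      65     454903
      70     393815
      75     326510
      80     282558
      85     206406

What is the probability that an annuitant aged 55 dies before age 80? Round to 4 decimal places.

0.4185

P(die before 80 | alive at 55) = 1 − l_80/l_55 = 1 − 282558/485903 = (203345)/485903 = 0.418489.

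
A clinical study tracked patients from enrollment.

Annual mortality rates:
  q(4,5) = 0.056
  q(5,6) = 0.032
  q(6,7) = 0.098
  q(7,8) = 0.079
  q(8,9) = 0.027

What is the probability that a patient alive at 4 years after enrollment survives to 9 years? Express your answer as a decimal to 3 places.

The overall survival probability is (1 − 0.056) × (1 − 0.032) × (1 − 0.098) × (1 − 0.079) × (1 − 0.027).
= 0.944 × 0.968 × 0.902 × 0.921 × 0.973 = 0.738629.

0.739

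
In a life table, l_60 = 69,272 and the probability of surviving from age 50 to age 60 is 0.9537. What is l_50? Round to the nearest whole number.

72635

l_50 = l_60 / p = 69,272 / 0.9537 = 72635.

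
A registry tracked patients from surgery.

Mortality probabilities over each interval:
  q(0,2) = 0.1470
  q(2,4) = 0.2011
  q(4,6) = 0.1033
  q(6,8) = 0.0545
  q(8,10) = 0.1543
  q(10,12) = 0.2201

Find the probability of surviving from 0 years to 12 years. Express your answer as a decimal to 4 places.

Survival from 0 to 12 is the product of surviving each interval: (1 − 0.1470) × (1 − 0.2011) × (1 − 0.1033) × (1 − 0.0545) × (1 − 0.1543) × (1 − 0.2201).
= 0.8530 × 0.7989 × 0.8967 × 0.9455 × 0.8457 × 0.7799 = 0.381071.

0.3811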